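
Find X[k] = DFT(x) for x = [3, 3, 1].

X[k] = Σ(n=0 to 2) x[n] · ω_3^(nk)
where ω_3 = e^(-2πi/3)

Computing each X[k]:
X[0] = 7
X[1] = 1.0000-1.7321i
X[2] = 1.0000+1.7321i

X = [7, 1.0000-1.7321i, 1.0000+1.7321i]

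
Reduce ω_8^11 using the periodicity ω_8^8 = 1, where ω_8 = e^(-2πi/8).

Since ω_8^8 = 1, powers reduce modulo 8.
11 mod 8 = 3
So ω_8^11 = ω_8^3 = e^(-2πi·3/8)

ω_8^11 = ω_8^3 = -0.7071-0.7071i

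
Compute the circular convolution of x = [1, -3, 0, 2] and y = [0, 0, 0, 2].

(x ⊛ y)[n] = Σ(m=0 to 3) x[m] · y[(n-m) mod 4]

Computing each output sample:
(x ⊛ y)[0] = -6
(x ⊛ y)[1] = 0
(x ⊛ y)[2] = 4
(x ⊛ y)[3] = 2

x ⊛ y = [-6, 0, 4, 2]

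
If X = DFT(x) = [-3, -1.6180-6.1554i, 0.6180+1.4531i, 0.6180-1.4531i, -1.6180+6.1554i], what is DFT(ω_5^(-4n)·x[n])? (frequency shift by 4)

Modulation property: DFT(ω_5^(-4n)·x[n]) = X[(k-4) mod 5], so circularly shift X by 4 positions.

X[k-4] = [-1.6180-6.1554i, 0.6180+1.4531i, 0.6180-1.4531i, -1.6180+6.1554i, -3]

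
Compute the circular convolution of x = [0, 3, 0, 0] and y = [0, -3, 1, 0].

(x ⊛ y)[n] = Σ(m=0 to 3) x[m] · y[(n-m) mod 4]

Computing each output sample:
(x ⊛ y)[0] = 0
(x ⊛ y)[1] = 0
(x ⊛ y)[2] = -9
(x ⊛ y)[3] = 3

x ⊛ y = [0, 0, -9, 3]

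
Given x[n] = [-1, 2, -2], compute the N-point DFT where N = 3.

X[k] = Σ(n=0 to 2) x[n] · ω_3^(nk)
where ω_3 = e^(-2πi/3)

Computing each X[k]:
X[0] = -1
X[1] = -1.0000-3.4641i
X[2] = -1.0000+3.4641i

X = [-1, -1.0000-3.4641i, -1.0000+3.4641i]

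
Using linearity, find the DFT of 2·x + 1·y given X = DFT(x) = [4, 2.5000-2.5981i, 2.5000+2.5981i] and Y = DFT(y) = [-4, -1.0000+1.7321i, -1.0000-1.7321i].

By linearity: DFT(2x + 1y) = 2·DFT(x) + 1·DFT(y)
= 2·[4, 2.5000-2.5981i, 2.5000+2.5981i] + 1·[-4, -1.0000+1.7321i, -1.0000-1.7321i]

Computing element-wise:
Z[0] = 2·(4) + 1·(-4) = 4
Z[1] = 2·(2.5000-2.5981i) + 1·(-1.0000+1.7321i) = 4.0000-3.4641i
Z[2] = 2·(2.5000+2.5981i) + 1·(-1.0000-1.7321i) = 4.0000+3.4641i

DFT(2x + 1y) = 2·X + 1·Y = [4, 4.0000-3.4641i, 4.0000+3.4641i]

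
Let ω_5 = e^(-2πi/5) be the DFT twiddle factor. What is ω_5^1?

ω_5^1 = e^(-2πi·1/5)
= cos(-2π·1/5) + i·sin(-2π·1/5)
= cos(-2π/5) + i·sin(-2π/5)

ω_5^1 = cos(-2π/5) + i·sin(-2π/5) = 0.3090-0.9511i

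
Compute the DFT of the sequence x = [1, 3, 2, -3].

X[k] = Σ(n=0 to 3) x[n] · ω_4^(nk)
where ω_4 = e^(-2πi/4)

Computing each X[k]:
X[0] = 3
X[1] = -1-6i
X[2] = 3
X[3] = -1+6i

X = [3, -1-6i, 3, -1+6i]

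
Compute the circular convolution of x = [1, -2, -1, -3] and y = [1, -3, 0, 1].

(x ⊛ y)[n] = Σ(m=0 to 3) x[m] · y[(n-m) mod 4]

Computing each output sample:
(x ⊛ y)[0] = 8
(x ⊛ y)[1] = -6
(x ⊛ y)[2] = 2
(x ⊛ y)[3] = 1

x ⊛ y = [8, -6, 2, 1]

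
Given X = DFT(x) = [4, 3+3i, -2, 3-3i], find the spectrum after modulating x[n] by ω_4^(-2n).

Modulation property: DFT(ω_4^(-2n)·x[n]) = X[(k-2) mod 4], so circularly shift X by 2 positions.

X[k-2] = [-2, 3-3i, 4, 3+3i]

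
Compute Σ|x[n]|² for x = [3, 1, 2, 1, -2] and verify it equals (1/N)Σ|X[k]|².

Time domain:
Σ|x[n]|² = |3|² + |1|² + |2|² + |1|² + |-2|² = 19.0000

Frequency domain:
(1/5)Σ|X[k]|² = (1/5)(|5|² + |0.2639-3.4410i|² + |4.7361-0.8123i|² + |4.7361+0.8123i|² + |0.2639+3.4410i|²) = (1/5)·95.0000 = 19.0000

Both sides agree, confirming Parseval's theorem.

Σ|x[n]|² = (1/N)Σ|X[k]|² = 19.0000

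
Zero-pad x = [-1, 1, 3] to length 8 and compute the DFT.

Original 3-point DFT: [3, -3.0000+1.7321i, -3.0000-1.7321i]
Zero-padded 8-point DFT provides frequency interpolation.

DFT_8([x, 0, ...]) = [3, -0.2929-3.7071i, -4-1i, -1.7071+2.2929i, 1, -1.7071-2.2929i, -4+1i, -0.2929+3.7071i]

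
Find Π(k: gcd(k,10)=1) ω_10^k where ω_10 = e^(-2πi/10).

The primitive 10th roots of unity are ω_10^k for k coprime to 10: k ∈ {1, 3, 7, 9}
Their product equals the constant term of the cyclotomic polynomial Φ_10(x) up to sign.
For n ≥ 3, the product of all primitive nth roots of unity is 1. (For n=1 it is 1; for n=2 it is -1.)

1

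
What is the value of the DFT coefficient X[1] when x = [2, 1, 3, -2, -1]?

X[1] = Σ(n=0 to 4) x[n] · ω_5^(1n) where ω_5 = e^(-2πi/5)
= (2)·ω_5^0 + (1)·ω_5^1 + (3)·ω_5^2 + (-2)·ω_5^3 + (-1)·ω_5^4

X[1] = 1.1910-4.8410i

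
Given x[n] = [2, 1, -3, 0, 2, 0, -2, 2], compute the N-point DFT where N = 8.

X[k] = Σ(n=0 to 7) x[n] · ω_8^(nk)
where ω_8 = e^(-2πi/8)

Computing each X[k]:
X[0] = 2
X[1] = 2.1213+1.7071i
X[2] = 9+1i
X[3] = -2.1213-0.2929i
X[4] = -4
X[5] = -2.1213+0.2929i
X[6] = 9-1i
X[7] = 2.1213-1.7071i

X = [2, 2.1213+1.7071i, 9+1i, -2.1213-0.2929i, -4, -2.1213+0.2929i, 9-1i, 2.1213-1.7071i]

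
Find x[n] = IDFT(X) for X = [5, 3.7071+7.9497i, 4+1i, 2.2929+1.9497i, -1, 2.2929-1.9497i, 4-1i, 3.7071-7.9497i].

x[n] = (1/8) Σ(k=0 to 7) X[k] · e^(2πikn/8)

Computing each x[n]:
x[0] = 3
x[1] = -1
x[2] = -2
x[3] = -1
x[4] = 0
x[5] = 2
x[6] = 1
x[7] = 3

x = [3, -1, -2, -1, 0, 2, 1, 3]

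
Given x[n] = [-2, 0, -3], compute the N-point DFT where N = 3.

X[k] = Σ(n=0 to 2) x[n] · ω_3^(nk)
where ω_3 = e^(-2πi/3)

Computing each X[k]:
X[0] = -5
X[1] = -0.5000-2.5981i
X[2] = -0.5000+2.5981i

X = [-5, -0.5000-2.5981i, -0.5000+2.5981i]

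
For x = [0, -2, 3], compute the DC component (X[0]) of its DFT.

X[0] = Σ(n=0 to 2) x[n] · ω_3^0 = Σ x[n]
= (0) + (-2) + (3)

X[0] = 1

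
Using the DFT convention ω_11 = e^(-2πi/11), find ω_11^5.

ω_11^5 = e^(-2πi·5/11)
= cos(-2π·5/11) + i·sin(-2π·5/11)
= cos(-10π/11) + i·sin(-10π/11)

ω_11^5 = cos(-10π/11) + i·sin(-10π/11) = -0.9595-0.2817i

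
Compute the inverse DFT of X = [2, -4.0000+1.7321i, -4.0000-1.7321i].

x[n] = (1/3) Σ(k=0 to 2) X[k] · e^(2πikn/3)

Computing each x[n]:
x[0] = -2
x[1] = 1
x[2] = 3

x = [-2, 1, 3]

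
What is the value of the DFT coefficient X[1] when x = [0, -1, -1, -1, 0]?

X[1] = Σ(n=0 to 4) x[n] · ω_5^(1n) where ω_5 = e^(-2πi/5)
= (0)·ω_5^0 + (-1)·ω_5^1 + (-1)·ω_5^2 + (-1)·ω_5^3 + (0)·ω_5^4

X[1] = 1.3090+0.9511i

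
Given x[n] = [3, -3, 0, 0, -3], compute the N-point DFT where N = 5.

X[k] = Σ(n=0 to 4) x[n] · ω_5^(nk)
where ω_5 = e^(-2πi/5)

Computing each X[k]:
X[0] = -3
X[1] = 1.1459
X[2] = 7.8541
X[3] = 7.8541
X[4] = 1.1459

X = [-3, 1.1459, 7.8541, 7.8541, 1.1459]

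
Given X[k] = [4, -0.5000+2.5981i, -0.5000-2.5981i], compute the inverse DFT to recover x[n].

x[n] = (1/3) Σ(k=0 to 2) X[k] · e^(2πikn/3)

Computing each x[n]:
x[0] = 1
x[1] = 0
x[2] = 3

x = [1, 0, 3]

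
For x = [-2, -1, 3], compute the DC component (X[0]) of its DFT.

X[0] = Σ(n=0 to 2) x[n] · ω_3^0 = Σ x[n]
= (-2) + (-1) + (3)

X[0] = 0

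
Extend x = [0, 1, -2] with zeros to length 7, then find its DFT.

Original 3-point DFT: [-1, 0.5000-2.5981i, 0.5000+2.5981i]
Zero-padded 7-point DFT provides frequency interpolation.

DFT_7([x, 0, ...]) = [-1, 1.0685+1.1680i, 1.5794-1.8427i, -2.1479-1.9975i, -2.1479+1.9975i, 1.5794+1.8427i, 1.0685-1.1680i]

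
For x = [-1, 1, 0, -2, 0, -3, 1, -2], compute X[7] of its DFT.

X[7] = Σ(n=0 to 7) x[n] · ω_8^(7n) where ω_8 = e^(-2πi/8)
= (-1)·ω_8^0 + (1)·ω_8^7 + (0)·ω_8^14 + (-2)·ω_8^21 + (0)·ω_8^28 + (-3)·ω_8^35 + (1)·ω_8^42 + (-2)·ω_8^49

X[7] = 1.8284+1.8284i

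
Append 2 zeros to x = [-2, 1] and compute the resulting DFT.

Original 2-point DFT: [-1, -3]
Zero-padded 4-point DFT provides frequency interpolation.

DFT_4([x, 0, ...]) = [-1, -2-1i, -3, -2+1i]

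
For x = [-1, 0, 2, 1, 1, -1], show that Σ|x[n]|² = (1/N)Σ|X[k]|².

Time domain:
Σ|x[n]|² = |-1|² + |0|² + |2|² + |1|² + |1|² + |-1|² = 8.0000

Frequency domain:
(1/6)Σ|X[k]|² = (1/6)(|2|² + |-4.0000-1.7321i|² + |-1|² + |2|² + |-1|² + |-4.0000+1.7321i|²) = (1/6)·48.0000 = 8.0000

Both sides agree, confirming Parseval's theorem.

Σ|x[n]|² = (1/N)Σ|X[k]|² = 8.0000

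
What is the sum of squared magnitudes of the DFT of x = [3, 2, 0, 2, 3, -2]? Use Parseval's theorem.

Parseval: Σ|x[n]|² = (1/N)Σ|X[k]|², so Σ|X[k]|² = N·Σ|x[n]|² = 6·30.0000

Σ|X[k]|² = N·Σ|x[n]|² = 6·30.0000 = 180.0000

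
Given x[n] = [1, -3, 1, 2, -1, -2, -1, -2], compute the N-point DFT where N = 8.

X[k] = Σ(n=0 to 7) x[n] · ω_8^(nk)
where ω_8 = e^(-2πi/8)

Computing each X[k]:
X[0] = -5
X[1] = -1.5355-4.1213i
X[2] = 5i
X[3] = 5.5355-0.1213i
X[4] = 5
X[5] = 5.5355+0.1213i
X[6] = -5i
X[7] = -1.5355+4.1213i

X = [-5, -1.5355-4.1213i, 5i, 5.5355-0.1213i, 5, 5.5355+0.1213i, -5i, -1.5355+4.1213i]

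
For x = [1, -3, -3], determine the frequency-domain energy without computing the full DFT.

Parseval: Σ|x[n]|² = (1/N)Σ|X[k]|², so Σ|X[k]|² = N·Σ|x[n]|² = 3·19.0000

Σ|X[k]|² = N·Σ|x[n]|² = 3·19.0000 = 57.0000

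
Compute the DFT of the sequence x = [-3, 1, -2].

X[k] = Σ(n=0 to 2) x[n] · ω_3^(nk)
where ω_3 = e^(-2πi/3)

Computing each X[k]:
X[0] = -4
X[1] = -2.5000-2.5981i
X[2] = -2.5000+2.5981i

X = [-4, -2.5000-2.5981i, -2.5000+2.5981i]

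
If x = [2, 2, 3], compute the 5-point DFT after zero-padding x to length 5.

Original 3-point DFT: [7, -0.5000+0.8660i, -0.5000-0.8660i]
Zero-padded 5-point DFT provides frequency interpolation.

DFT_5([x, 0, ...]) = [7, 0.1910-3.6655i, 1.3090+1.6776i, 1.3090-1.6776i, 0.1910+3.6655i]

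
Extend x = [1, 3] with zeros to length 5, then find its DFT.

Original 2-point DFT: [4, -2]
Zero-padded 5-point DFT provides frequency interpolation.

DFT_5([x, 0, ...]) = [4, 1.9271-2.8532i, -1.4271-1.7634i, -1.4271+1.7634i, 1.9271+2.8532i]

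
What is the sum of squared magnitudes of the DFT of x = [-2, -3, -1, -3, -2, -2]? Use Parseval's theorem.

Parseval: Σ|x[n]|² = (1/N)Σ|X[k]|², so Σ|X[k]|² = N·Σ|x[n]|² = 6·31.0000

Σ|X[k]|² = N·Σ|x[n]|² = 6·31.0000 = 186.0000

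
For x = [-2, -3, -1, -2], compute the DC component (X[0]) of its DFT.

X[0] = Σ(n=0 to 3) x[n] · ω_4^0 = Σ x[n]
= (-2) + (-3) + (-1) + (-2)

X[0] = -8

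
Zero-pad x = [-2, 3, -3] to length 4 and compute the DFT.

Original 3-point DFT: [-2, -2.0000-5.1962i, -2.0000+5.1962i]
Zero-padded 4-point DFT provides frequency interpolation.

DFT_4([x, 0, ...]) = [-2, 1-3i, -8, 1+3i]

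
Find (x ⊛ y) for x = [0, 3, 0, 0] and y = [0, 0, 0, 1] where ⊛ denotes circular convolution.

(x ⊛ y)[n] = Σ(m=0 to 3) x[m] · y[(n-m) mod 4]

Computing each output sample:
(x ⊛ y)[0] = 3
(x ⊛ y)[1] = 0
(x ⊛ y)[2] = 0
(x ⊛ y)[3] = 0

x ⊛ y = [3, 0, 0, 0]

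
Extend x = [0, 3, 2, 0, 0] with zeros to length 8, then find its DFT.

Original 5-point DFT: [5, -0.6910-4.0287i, -1.8090+0.1388i, -1.8090-0.1388i, -0.6910+4.0287i]
Zero-padded 8-point DFT provides frequency interpolation.

DFT_8([x, 0, ...]) = [5, 2.1213-4.1213i, -2-3i, -2.1213-0.1213i, -1, -2.1213+0.1213i, -2+3i, 2.1213+4.1213i]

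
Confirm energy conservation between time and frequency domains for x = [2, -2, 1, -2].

Time domain:
Σ|x[n]|² = |2|² + |-2|² + |1|² + |-2|² = 13.0000

Frequency domain:
(1/4)Σ|X[k]|² = (1/4)(|-1|² + |1|² + |7|² + |1|²) = (1/4)·52.0000 = 13.0000

Both sides agree, confirming Parseval's theorem.

Σ|x[n]|² = (1/N)Σ|X[k]|² = 13.0000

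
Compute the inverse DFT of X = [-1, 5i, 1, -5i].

x[n] = (1/4) Σ(k=0 to 3) X[k] · e^(2πikn/4)

Computing each x[n]:
x[0] = 0
x[1] = -3
x[2] = 0
x[3] = 2

x = [0, -3, 0, 2]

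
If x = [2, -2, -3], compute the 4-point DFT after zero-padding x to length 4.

Original 3-point DFT: [-3, 4.5000-0.8660i, 4.5000+0.8660i]
Zero-padded 4-point DFT provides frequency interpolation.

DFT_4([x, 0, ...]) = [-3, 5+2i, 1, 5-2i]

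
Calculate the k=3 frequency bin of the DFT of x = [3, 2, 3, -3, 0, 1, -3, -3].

X[3] = Σ(n=0 to 7) x[n] · ω_8^(3n) where ω_8 = e^(-2πi/8)
= (3)·ω_8^0 + (2)·ω_8^3 + (3)·ω_8^6 + (-3)·ω_8^9 + (0)·ω_8^12 + (1)·ω_8^15 + (-3)·ω_8^18 + (-3)·ω_8^21

X[3] = 2.2929+5.2929i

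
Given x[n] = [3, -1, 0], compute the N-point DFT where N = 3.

X[k] = Σ(n=0 to 2) x[n] · ω_3^(nk)
where ω_3 = e^(-2πi/3)

Computing each X[k]:
X[0] = 2
X[1] = 3.5000+0.8660i
X[2] = 3.5000-0.8660i

X = [2, 3.5000+0.8660i, 3.5000-0.8660i]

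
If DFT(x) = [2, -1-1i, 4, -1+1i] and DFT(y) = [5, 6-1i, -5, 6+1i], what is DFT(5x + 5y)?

By linearity: DFT(5x + 5y) = 5·DFT(x) + 5·DFT(y)
= 5·[2, -1-1i, 4, -1+1i] + 5·[5, 6-1i, -5, 6+1i]

Computing element-wise:
Z[0] = 5·(2) + 5·(5) = 35
Z[1] = 5·(-1-1i) + 5·(6-1i) = 25-10i
Z[2] = 5·(4) + 5·(-5) = -5
Z[3] = 5·(-1+1i) + 5·(6+1i) = 25+10i

DFT(5x + 5y) = 5·X + 5·Y = [35, 25-10i, -5, 25+10i]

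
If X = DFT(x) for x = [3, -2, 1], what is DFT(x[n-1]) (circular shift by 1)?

Time shift by 1: X_shifted[k] = ω_3^(1k) · X[k]
Shifted x = [1, 3, -2]

DFT(x[n-1]) = [2, 0.5000-4.3301i, 0.5000+4.3301i]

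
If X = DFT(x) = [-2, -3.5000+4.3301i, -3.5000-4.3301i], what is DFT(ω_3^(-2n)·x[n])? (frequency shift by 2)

Modulation property: DFT(ω_3^(-2n)·x[n]) = X[(k-2) mod 3], so circularly shift X by 2 positions.

X[k-2] = [-3.5000+4.3301i, -3.5000-4.3301i, -2]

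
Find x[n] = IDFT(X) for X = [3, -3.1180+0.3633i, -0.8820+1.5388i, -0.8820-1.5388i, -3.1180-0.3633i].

x[n] = (1/5) Σ(k=0 to 4) X[k] · e^(2πikn/5)

Computing each x[n]:
x[0] = -1
x[1] = 0
x[2] = 2
x[3] = 1
x[4] = 1

x = [-1, 0, 2, 1, 1]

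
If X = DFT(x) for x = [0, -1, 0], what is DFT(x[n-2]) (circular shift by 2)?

Time shift by 2: X_shifted[k] = ω_3^(2k) · X[k]
Shifted x = [-1, 0, 0]

DFT(x[n-2]) = [-1, -1, -1]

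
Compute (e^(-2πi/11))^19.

Since ω_11^11 = 1, powers reduce modulo 11.
19 mod 11 = 8
So ω_11^19 = ω_11^8 = e^(-2πi·8/11)

ω_11^19 = ω_11^8 = -0.1423+0.9898i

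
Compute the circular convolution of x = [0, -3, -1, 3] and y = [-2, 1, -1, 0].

(x ⊛ y)[n] = Σ(m=0 to 3) x[m] · y[(n-m) mod 4]

Computing each output sample:
(x ⊛ y)[0] = 4
(x ⊛ y)[1] = 3
(x ⊛ y)[2] = -1
(x ⊛ y)[3] = -4

x ⊛ y = [4, 3, -1, -4]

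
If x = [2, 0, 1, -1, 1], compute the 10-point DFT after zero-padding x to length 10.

Original 5-point DFT: [3, 2.3090-0.2245i, 1.1910+2.4899i, 1.1910-2.4899i, 2.3090+0.2245i]
Zero-padded 10-point DFT provides frequency interpolation.

DFT_10([x, 0, ...]) = [3, 1.8090-0.5878i, 2.3090-0.2245i, 0.6910-0.9511i, 1.1910+2.4899i, 5, 1.1910-2.4899i, 0.6910+0.9511i, 2.3090+0.2245i, 1.8090+0.5878i]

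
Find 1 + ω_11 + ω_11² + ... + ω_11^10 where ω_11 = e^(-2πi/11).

Sum of all nth roots of unity equals 0 for n > 1 (geometric series with r ≠ 1).

0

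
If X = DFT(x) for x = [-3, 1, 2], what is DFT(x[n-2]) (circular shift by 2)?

Time shift by 2: X_shifted[k] = ω_3^(2k) · X[k]
Shifted x = [1, 2, -3]

DFT(x[n-2]) = [0, 1.5000-4.3301i, 1.5000+4.3301i]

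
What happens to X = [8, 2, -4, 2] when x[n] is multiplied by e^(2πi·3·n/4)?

Modulation property: DFT(ω_4^(-3n)·x[n]) = X[(k-3) mod 4], so circularly shift X by 3 positions.

X[k-3] = [2, -4, 2, 8]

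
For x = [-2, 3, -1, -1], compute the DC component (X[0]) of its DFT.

X[0] = Σ(n=0 to 3) x[n] · ω_4^0 = Σ x[n]
= (-2) + (3) + (-1) + (-1)

X[0] = -1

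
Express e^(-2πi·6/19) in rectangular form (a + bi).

ω_19^6 = e^(-2πi·6/19)
= cos(-2π·6/19) + i·sin(-2π·6/19)
= cos(-12π/19) + i·sin(-12π/19)

ω_19^6 = cos(-12π/19) + i·sin(-12π/19) = -0.4017-0.9158i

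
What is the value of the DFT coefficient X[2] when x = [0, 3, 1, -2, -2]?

X[2] = Σ(n=0 to 4) x[n] · ω_5^(2n) where ω_5 = e^(-2πi/5)
= (0)·ω_5^0 + (3)·ω_5^2 + (1)·ω_5^4 + (-2)·ω_5^6 + (-2)·ω_5^8

X[2] = -1.1180-0.0858i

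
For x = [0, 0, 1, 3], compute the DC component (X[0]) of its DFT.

X[0] = Σ(n=0 to 3) x[n] · ω_4^0 = Σ x[n]
= (0) + (0) + (1) + (3)

X[0] = 4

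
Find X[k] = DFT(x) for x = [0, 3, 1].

X[k] = Σ(n=0 to 2) x[n] · ω_3^(nk)
where ω_3 = e^(-2πi/3)

Computing each X[k]:
X[0] = 4
X[1] = -2.0000-1.7321i
X[2] = -2.0000+1.7321i

X = [4, -2.0000-1.7321i, -2.0000+1.7321i]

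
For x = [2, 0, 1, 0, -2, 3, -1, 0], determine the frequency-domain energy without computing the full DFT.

Parseval: Σ|x[n]|² = (1/N)Σ|X[k]|², so Σ|X[k]|² = N·Σ|x[n]|² = 8·19.0000

Σ|X[k]|² = N·Σ|x[n]|² = 8·19.0000 = 152.0000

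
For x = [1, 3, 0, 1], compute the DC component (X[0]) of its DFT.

X[0] = Σ(n=0 to 3) x[n] · ω_4^0 = Σ x[n]
= (1) + (3) + (0) + (1)

X[0] = 5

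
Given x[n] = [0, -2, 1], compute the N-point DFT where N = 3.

X[k] = Σ(n=0 to 2) x[n] · ω_3^(nk)
where ω_3 = e^(-2πi/3)

Computing each X[k]:
X[0] = -1
X[1] = 0.5000+2.5981i
X[2] = 0.5000-2.5981i

X = [-1, 0.5000+2.5981i, 0.5000-2.5981i]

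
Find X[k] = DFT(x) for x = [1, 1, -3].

X[k] = Σ(n=0 to 2) x[n] · ω_3^(nk)
where ω_3 = e^(-2πi/3)

Computing each X[k]:
X[0] = -1
X[1] = 2.0000-3.4641i
X[2] = 2.0000+3.4641i

X = [-1, 2.0000-3.4641i, 2.0000+3.4641i]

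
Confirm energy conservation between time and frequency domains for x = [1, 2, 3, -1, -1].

Time domain:
Σ|x[n]|² = |1|² + |2|² + |3|² + |-1|² + |-1|² = 16.0000

Frequency domain:
(1/5)Σ|X[k]|² = (1/5)(|4|² + |-0.3090-5.2043i|² + |0.8090+2.0409i|² + |0.8090-2.0409i|² + |-0.3090+5.2043i|²) = (1/5)·80.0000 = 16.0000

Both sides agree, confirming Parseval's theorem.

Σ|x[n]|² = (1/N)Σ|X[k]|² = 16.0000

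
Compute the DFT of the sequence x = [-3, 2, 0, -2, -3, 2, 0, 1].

X[k] = Σ(n=0 to 7) x[n] · ω_8^(nk)
where ω_8 = e^(-2πi/8)

Computing each X[k]:
X[0] = -3
X[1] = 2.1213+2.1213i
X[2] = -6-5i
X[3] = -2.1213+2.1213i
X[4] = -9
X[5] = -2.1213-2.1213i
X[6] = -6+5i
X[7] = 2.1213-2.1213i

X = [-3, 2.1213+2.1213i, -6-5i, -2.1213+2.1213i, -9, -2.1213-2.1213i, -6+5i, 2.1213-2.1213i]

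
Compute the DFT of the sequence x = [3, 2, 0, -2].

X[k] = Σ(n=0 to 3) x[n] · ω_4^(nk)
where ω_4 = e^(-2πi/4)

Computing each X[k]:
X[0] = 3
X[1] = 3-4i
X[2] = 3
X[3] = 3+4i

X = [3, 3-4i, 3, 3+4i]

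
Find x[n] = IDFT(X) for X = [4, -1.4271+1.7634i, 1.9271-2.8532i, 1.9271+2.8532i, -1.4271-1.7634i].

x[n] = (1/5) Σ(k=0 to 4) X[k] · e^(2πikn/5)

Computing each x[n]:
x[0] = 1
x[1] = 0
x[2] = 0
x[3] = 3
x[4] = 0

x = [1, 0, 0, 3, 0]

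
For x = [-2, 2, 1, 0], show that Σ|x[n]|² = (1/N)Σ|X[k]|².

Time domain:
Σ|x[n]|² = |-2|² + |2|² + |1|² + |0|² = 9.0000

Frequency domain:
(1/4)Σ|X[k]|² = (1/4)(|1|² + |-3-2i|² + |-3|² + |-3+2i|²) = (1/4)·36.0000 = 9.0000

Both sides agree, confirming Parseval's theorem.

Σ|x[n]|² = (1/N)Σ|X[k]|² = 9.0000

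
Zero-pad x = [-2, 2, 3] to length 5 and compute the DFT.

Original 3-point DFT: [3, -4.5000+0.8660i, -4.5000-0.8660i]
Zero-padded 5-point DFT provides frequency interpolation.

DFT_5([x, 0, ...]) = [3, -3.8090-3.6655i, -2.6910+1.6776i, -2.6910-1.6776i, -3.8090+3.6655i]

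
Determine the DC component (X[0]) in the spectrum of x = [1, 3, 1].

X[0] = Σ(n=0 to 2) x[n] · ω_3^0 = Σ x[n]
= (1) + (3) + (1)

X[0] = 5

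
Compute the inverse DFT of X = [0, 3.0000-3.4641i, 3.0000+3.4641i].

x[n] = (1/3) Σ(k=0 to 2) X[k] · e^(2πikn/3)

Computing each x[n]:
x[0] = 2
x[1] = 1
x[2] = -3

x = [2, 1, -3]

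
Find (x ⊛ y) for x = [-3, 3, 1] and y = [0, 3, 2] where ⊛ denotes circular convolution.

(x ⊛ y)[n] = Σ(m=0 to 2) x[m] · y[(n-m) mod 3]

Computing each output sample:
(x ⊛ y)[0] = 9
(x ⊛ y)[1] = -7
(x ⊛ y)[2] = 3

x ⊛ y = [9, -7, 3]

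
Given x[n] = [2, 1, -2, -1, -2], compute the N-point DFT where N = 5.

X[k] = Σ(n=0 to 4) x[n] · ω_5^(nk)
where ω_5 = e^(-2πi/5)

Computing each X[k]:
X[0] = -2
X[1] = 4.1180-2.2654i
X[2] = 1.8820-2.7144i
X[3] = 1.8820+2.7144i
X[4] = 4.1180+2.2654i

X = [-2, 4.1180-2.2654i, 1.8820-2.7144i, 1.8820+2.7144i, 4.1180+2.2654i]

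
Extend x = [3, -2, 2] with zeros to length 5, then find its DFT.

Original 3-point DFT: [3, 3.0000+3.4641i, 3.0000-3.4641i]
Zero-padded 5-point DFT provides frequency interpolation.

DFT_5([x, 0, ...]) = [3, 0.7639+0.7265i, 5.2361+3.0777i, 5.2361-3.0777i, 0.7639-0.7265i]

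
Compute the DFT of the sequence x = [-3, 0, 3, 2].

X[k] = Σ(n=0 to 3) x[n] · ω_4^(nk)
where ω_4 = e^(-2πi/4)

Computing each X[k]:
X[0] = 2
X[1] = -6+2i
X[2] = -2
X[3] = -6-2i

X = [2, -6+2i, -2, -6-2i]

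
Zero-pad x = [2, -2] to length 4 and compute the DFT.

Original 2-point DFT: [0, 4]
Zero-padded 4-point DFT provides frequency interpolation.

DFT_4([x, 0, ...]) = [0, 2+2i, 4, 2-2i]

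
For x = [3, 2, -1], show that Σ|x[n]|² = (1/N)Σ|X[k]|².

Time domain:
Σ|x[n]|² = |3|² + |2|² + |-1|² = 14.0000

Frequency domain:
(1/3)Σ|X[k]|² = (1/3)(|4|² + |2.5000-2.5981i|² + |2.5000+2.5981i|²) = (1/3)·42.0000 = 14.0000

Both sides agree, confirming Parseval's theorem.

Σ|x[n]|² = (1/N)Σ|X[k]|² = 14.0000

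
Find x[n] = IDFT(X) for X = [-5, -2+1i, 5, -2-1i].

x[n] = (1/4) Σ(k=0 to 3) X[k] · e^(2πikn/4)

Computing each x[n]:
x[0] = -1
x[1] = -3
x[2] = 1
x[3] = -2

x = [-1, -3, 1, -2]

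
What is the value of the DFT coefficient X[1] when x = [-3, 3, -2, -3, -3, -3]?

X[1] = Σ(n=0 to 5) x[n] · ω_6^(1n) where ω_6 = e^(-2πi/6)
= (-3)·ω_6^0 + (3)·ω_6^1 + (-2)·ω_6^2 + (-3)·ω_6^3 + (-3)·ω_6^4 + (-3)·ω_6^5

X[1] = 2.5000-6.0622i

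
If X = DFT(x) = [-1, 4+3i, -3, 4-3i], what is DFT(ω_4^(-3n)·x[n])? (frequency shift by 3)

Modulation property: DFT(ω_4^(-3n)·x[n]) = X[(k-3) mod 4], so circularly shift X by 3 positions.

X[k-3] = [4+3i, -3, 4-3i, -1]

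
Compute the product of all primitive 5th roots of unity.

The primitive 5th roots of unity are ω_5^k for k coprime to 5: k ∈ {1, 2, 3, 4}
Their product equals the constant term of the cyclotomic polynomial Φ_5(x) up to sign.
For n ≥ 3, the product of all primitive nth roots of unity is 1. (For n=1 it is 1; for n=2 it is -1.)

1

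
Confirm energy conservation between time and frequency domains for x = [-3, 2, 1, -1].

Time domain:
Σ|x[n]|² = |-3|² + |2|² + |1|² + |-1|² = 15.0000

Frequency domain:
(1/4)Σ|X[k]|² = (1/4)(|-1|² + |-4-3i|² + |-3|² + |-4+3i|²) = (1/4)·60.0000 = 15.0000

Both sides agree, confirming Parseval's theorem.

Σ|x[n]|² = (1/N)Σ|X[k]|² = 15.0000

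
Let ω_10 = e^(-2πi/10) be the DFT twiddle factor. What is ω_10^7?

ω_10^7 = e^(-2πi·7/10)
= cos(-2π·7/10) + i·sin(-2π·7/10)
= cos(-14π/10) + i·sin(-14π/10)

ω_10^7 = cos(-14π/10) + i·sin(-14π/10) = -0.3090+0.9511i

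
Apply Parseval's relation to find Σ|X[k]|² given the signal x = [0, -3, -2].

Parseval: Σ|x[n]|² = (1/N)Σ|X[k]|², so Σ|X[k]|² = N·Σ|x[n]|² = 3·13.0000

Σ|X[k]|² = N·Σ|x[n]|² = 3·13.0000 = 39.0000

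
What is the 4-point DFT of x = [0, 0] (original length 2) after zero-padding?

Original 2-point DFT: [0, 0]
Zero-padded 4-point DFT provides frequency interpolation.

DFT_4([x, 0, ...]) = [0, 0, 0, 0]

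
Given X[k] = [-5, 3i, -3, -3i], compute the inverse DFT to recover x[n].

x[n] = (1/4) Σ(k=0 to 3) X[k] · e^(2πikn/4)

Computing each x[n]:
x[0] = -2
x[1] = -2
x[2] = -2
x[3] = 1

x = [-2, -2, -2, 1]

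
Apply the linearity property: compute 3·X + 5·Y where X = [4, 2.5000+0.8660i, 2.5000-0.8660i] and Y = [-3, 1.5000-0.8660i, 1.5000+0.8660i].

By linearity: DFT(3x + 5y) = 3·DFT(x) + 5·DFT(y)
= 3·[4, 2.5000+0.8660i, 2.5000-0.8660i] + 5·[-3, 1.5000-0.8660i, 1.5000+0.8660i]

Computing element-wise:
Z[0] = 3·(4) + 5·(-3) = -3
Z[1] = 3·(2.5000+0.8660i) + 5·(1.5000-0.8660i) = 15.0000-1.7320i
Z[2] = 3·(2.5000-0.8660i) + 5·(1.5000+0.8660i) = 15.0000+1.7320i

DFT(3x + 5y) = 3·X + 5·Y = [-3, 15.0000-1.7320i, 15.0000+1.7320i]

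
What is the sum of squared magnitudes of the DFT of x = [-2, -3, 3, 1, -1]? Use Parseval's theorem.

Parseval: Σ|x[n]|² = (1/N)Σ|X[k]|², so Σ|X[k]|² = N·Σ|x[n]|² = 5·24.0000

Σ|X[k]|² = N·Σ|x[n]|² = 5·24.0000 = 120.0000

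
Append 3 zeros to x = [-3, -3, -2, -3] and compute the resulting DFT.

Original 4-point DFT: [-11, -1, 1, -1]
Zero-padded 7-point DFT provides frequency interpolation.

DFT_7([x, 0, ...]) = [-11, -1.7225+5.5970i, -2.4010-0.2885i, -0.8765+2.6628i, -0.8765-2.6628i, -2.4010+0.2885i, -1.7225-5.5970i]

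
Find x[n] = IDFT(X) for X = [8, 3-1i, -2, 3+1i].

x[n] = (1/4) Σ(k=0 to 3) X[k] · e^(2πikn/4)

Computing each x[n]:
x[0] = 3
x[1] = 3
x[2] = 0
x[3] = 2

x = [3, 3, 0, 2]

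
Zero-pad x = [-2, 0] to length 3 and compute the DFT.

Original 2-point DFT: [-2, -2]
Zero-padded 3-point DFT provides frequency interpolation.

DFT_3([x, 0, ...]) = [-2, -2, -2]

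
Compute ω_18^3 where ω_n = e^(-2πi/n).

ω_18^3 = e^(-2πi·3/18)
= cos(-2π·3/18) + i·sin(-2π·3/18)
= cos(-6π/18) + i·sin(-6π/18)

ω_18^3 = cos(-6π/18) + i·sin(-6π/18) = 0.5000-0.8660i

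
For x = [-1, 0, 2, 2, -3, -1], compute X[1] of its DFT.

X[1] = Σ(n=0 to 5) x[n] · ω_6^(1n) where ω_6 = e^(-2πi/6)
= (-1)·ω_6^0 + (0)·ω_6^1 + (2)·ω_6^2 + (2)·ω_6^3 + (-3)·ω_6^4 + (-1)·ω_6^5

X[1] = -3.0000-5.1962i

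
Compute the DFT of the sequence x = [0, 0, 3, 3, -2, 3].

X[k] = Σ(n=0 to 5) x[n] · ω_6^(nk)
where ω_6 = e^(-2πi/6)

Computing each X[k]:
X[0] = 7
X[1] = -2.0000-1.7321i
X[2] = 1.0000+6.9282i
X[3] = -5
X[4] = 1.0000-6.9282i
X[5] = -2.0000+1.7321i

X = [7, -2.0000-1.7321i, 1.0000+6.9282i, -5, 1.0000-6.9282i, -2.0000+1.7321i]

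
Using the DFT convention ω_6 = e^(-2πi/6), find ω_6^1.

ω_6^1 = e^(-2πi·1/6)
= cos(-2π·1/6) + i·sin(-2π·1/6)
= cos(-2π/6) + i·sin(-2π/6)

ω_6^1 = cos(-2π/6) + i·sin(-2π/6) = 0.5000-0.8660i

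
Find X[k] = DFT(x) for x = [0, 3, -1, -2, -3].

X[k] = Σ(n=0 to 4) x[n] · ω_5^(nk)
where ω_5 = e^(-2πi/5)

Computing each X[k]:
X[0] = -3
X[1] = 2.4271-6.2941i
X[2] = -0.9271-2.5757i
X[3] = -0.9271+2.5757i
X[4] = 2.4271+6.2941i

X = [-3, 2.4271-6.2941i, -0.9271-2.5757i, -0.9271+2.5757i, 2.4271+6.2941i]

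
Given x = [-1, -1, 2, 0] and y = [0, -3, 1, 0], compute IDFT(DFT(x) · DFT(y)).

(x ⊛ y)[n] = Σ(m=0 to 3) x[m] · y[(n-m) mod 4]

Computing each output sample:
(x ⊛ y)[0] = 2
(x ⊛ y)[1] = 3
(x ⊛ y)[2] = 2
(x ⊛ y)[3] = -7

x ⊛ y = [2, 3, 2, -7]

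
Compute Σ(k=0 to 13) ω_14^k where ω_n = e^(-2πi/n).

Sum of all nth roots of unity equals 0 for n > 1 (geometric series with r ≠ 1).

0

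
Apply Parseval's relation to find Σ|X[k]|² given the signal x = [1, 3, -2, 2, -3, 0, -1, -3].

Parseval: Σ|x[n]|² = (1/N)Σ|X[k]|², so Σ|X[k]|² = N·Σ|x[n]|² = 8·37.0000

Σ|X[k]|² = N·Σ|x[n]|² = 8·37.0000 = 296.0000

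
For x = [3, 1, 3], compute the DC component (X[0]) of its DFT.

X[0] = Σ(n=0 to 2) x[n] · ω_3^0 = Σ x[n]
= (3) + (1) + (3)

X[0] = 7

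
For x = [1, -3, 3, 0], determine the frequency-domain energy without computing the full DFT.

Parseval: Σ|x[n]|² = (1/N)Σ|X[k]|², so Σ|X[k]|² = N·Σ|x[n]|² = 4·19.0000

Σ|X[k]|² = N·Σ|x[n]|² = 4·19.0000 = 76.0000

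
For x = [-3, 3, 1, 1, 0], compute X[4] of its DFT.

X[4] = Σ(n=0 to 4) x[n] · ω_5^(4n) where ω_5 = e^(-2πi/5)
= (-3)·ω_5^0 + (3)·ω_5^4 + (1)·ω_5^8 + (1)·ω_5^12 + (0)·ω_5^16

X[4] = -3.6910+2.8532i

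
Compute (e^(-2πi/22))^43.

Since ω_22^22 = 1, powers reduce modulo 22.
43 mod 22 = 21
So ω_22^43 = ω_22^21 = e^(-2πi·21/22)

ω_22^43 = ω_22^21 = 0.9595+0.2817i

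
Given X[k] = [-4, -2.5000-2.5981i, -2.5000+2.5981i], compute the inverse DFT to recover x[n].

x[n] = (1/3) Σ(k=0 to 2) X[k] · e^(2πikn/3)

Computing each x[n]:
x[0] = -3
x[1] = 1
x[2] = -2

x = [-3, 1, -2]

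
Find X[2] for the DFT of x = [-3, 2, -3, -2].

X[2] = Σ(n=0 to 3) x[n] · ω_4^(2n) where ω_4 = e^(-2πi/4)
= (-3)·ω_4^0 + (2)·ω_4^2 + (-3)·ω_4^4 + (-2)·ω_4^6

X[2] = -6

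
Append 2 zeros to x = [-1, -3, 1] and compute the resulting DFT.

Original 3-point DFT: [-3, 3.4641i, -3.4641i]
Zero-padded 5-point DFT provides frequency interpolation.

DFT_5([x, 0, ...]) = [-3, -2.7361+2.2654i, 1.7361+2.7144i, 1.7361-2.7144i, -2.7361-2.2654i]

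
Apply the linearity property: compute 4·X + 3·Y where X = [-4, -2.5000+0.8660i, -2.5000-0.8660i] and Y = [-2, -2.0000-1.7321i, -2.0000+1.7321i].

By linearity: DFT(4x + 3y) = 4·DFT(x) + 3·DFT(y)
= 4·[-4, -2.5000+0.8660i, -2.5000-0.8660i] + 3·[-2, -2.0000-1.7321i, -2.0000+1.7321i]

Computing element-wise:
Z[0] = 4·(-4) + 3·(-2) = -22
Z[1] = 4·(-2.5000+0.8660i) + 3·(-2.0000-1.7321i) = -16.0000-1.7323i
Z[2] = 4·(-2.5000-0.8660i) + 3·(-2.0000+1.7321i) = -16.0000+1.7323i

DFT(4x + 3y) = 4·X + 3·Y = [-22, -16.0000-1.7323i, -16.0000+1.7323i]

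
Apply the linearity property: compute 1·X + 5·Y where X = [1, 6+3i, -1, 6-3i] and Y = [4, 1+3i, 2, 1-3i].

By linearity: DFT(1x + 5y) = 1·DFT(x) + 5·DFT(y)
= 1·[1, 6+3i, -1, 6-3i] + 5·[4, 1+3i, 2, 1-3i]

Computing element-wise:
Z[0] = 1·(1) + 5·(4) = 21
Z[1] = 1·(6+3i) + 5·(1+3i) = 11+18i
Z[2] = 1·(-1) + 5·(2) = 9
Z[3] = 1·(6-3i) + 5·(1-3i) = 11-18i

DFT(1x + 5y) = 1·X + 5·Y = [21, 11+18i, 9, 11-18i]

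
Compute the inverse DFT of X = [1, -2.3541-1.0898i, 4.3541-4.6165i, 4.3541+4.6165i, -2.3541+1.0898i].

x[n] = (1/5) Σ(k=0 to 4) X[k] · e^(2πikn/5)

Computing each x[n]:
x[0] = 1
x[1] = 0
x[2] = 0
x[3] = 3
x[4] = -3

x = [1, 0, 0, 3, -3]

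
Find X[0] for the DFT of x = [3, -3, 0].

X[0] = Σ(n=0 to 2) x[n] · ω_3^0 = Σ x[n]
= (3) + (-3) + (0)

X[0] = 0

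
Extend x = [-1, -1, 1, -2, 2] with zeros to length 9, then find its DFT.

Original 5-point DFT: [-1, 0.1180+1.0898i, -2.1180+4.6165i, -2.1180-4.6165i, 0.1180-1.0898i]
Zero-padded 9-point DFT provides frequency interpolation.

DFT_9([x, 0, ...]) = [-1, -2.4718+0.7060i, 0.4187+0.1963i, -4, 2.0530+4.6865i, 2.0530-4.6865i, -4, 0.4187-0.1963i, -2.4718-0.7060i]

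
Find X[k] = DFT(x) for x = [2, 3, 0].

X[k] = Σ(n=0 to 2) x[n] · ω_3^(nk)
where ω_3 = e^(-2πi/3)

Computing each X[k]:
X[0] = 5
X[1] = 0.5000-2.5981i
X[2] = 0.5000+2.5981i

X = [5, 0.5000-2.5981i, 0.5000+2.5981i]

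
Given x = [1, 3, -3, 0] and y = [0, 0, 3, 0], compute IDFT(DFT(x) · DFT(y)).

(x ⊛ y)[n] = Σ(m=0 to 3) x[m] · y[(n-m) mod 4]

Computing each output sample:
(x ⊛ y)[0] = -9
(x ⊛ y)[1] = 0
(x ⊛ y)[2] = 3
(x ⊛ y)[3] = 9

x ⊛ y = [-9, 0, 3, 9]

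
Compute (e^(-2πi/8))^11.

Since ω_8^8 = 1, powers reduce modulo 8.
11 mod 8 = 3
So ω_8^11 = ω_8^3 = e^(-2πi·3/8)

ω_8^11 = ω_8^3 = -0.7071-0.7071i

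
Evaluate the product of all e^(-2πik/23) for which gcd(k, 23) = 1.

The primitive 23rd roots of unity are ω_23^k for k coprime to 23: k ∈ {1, 2, 3, 4, 5, 6, 7, 8, 9, 10, 11, 12, 13, 14, 15, 16, 17, 18, 19, 20, 21, 22}
Their product equals the constant term of the cyclotomic polynomial Φ_23(x) up to sign.
For n ≥ 3, the product of all primitive nth roots of unity is 1. (For n=1 it is 1; for n=2 it is -1.)

1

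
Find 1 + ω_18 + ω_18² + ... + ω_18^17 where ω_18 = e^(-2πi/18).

Sum of all nth roots of unity equals 0 for n > 1 (geometric series with r ≠ 1).

0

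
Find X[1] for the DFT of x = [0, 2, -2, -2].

X[1] = Σ(n=0 to 3) x[n] · ω_4^(1n) where ω_4 = e^(-2πi/4)
= (0)·ω_4^0 + (2)·ω_4^1 + (-2)·ω_4^2 + (-2)·ω_4^3

X[1] = 2-4i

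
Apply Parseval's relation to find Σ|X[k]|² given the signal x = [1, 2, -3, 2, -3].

Parseval: Σ|x[n]|² = (1/N)Σ|X[k]|², so Σ|X[k]|² = N·Σ|x[n]|² = 5·27.0000

Σ|X[k]|² = N·Σ|x[n]|² = 5·27.0000 = 135.0000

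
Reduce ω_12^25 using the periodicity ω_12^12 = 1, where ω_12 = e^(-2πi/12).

Since ω_12^12 = 1, powers reduce modulo 12.
25 mod 12 = 1
So ω_12^25 = ω_12^1 = e^(-2πi·1/12)

ω_12^25 = ω_12^1 = 0.8660-0.5000i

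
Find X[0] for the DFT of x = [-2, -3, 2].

X[0] = Σ(n=0 to 2) x[n] · ω_3^0 = Σ x[n]
= (-2) + (-3) + (2)

X[0] = -3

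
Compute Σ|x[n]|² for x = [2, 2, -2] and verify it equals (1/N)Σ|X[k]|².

Time domain:
Σ|x[n]|² = |2|² + |2|² + |-2|² = 12.0000

Frequency domain:
(1/3)Σ|X[k]|² = (1/3)(|2|² + |2.0000-3.4641i|² + |2.0000+3.4641i|²) = (1/3)·36.0000 = 12.0000

Both sides agree, confirming Parseval's theorem.

Σ|x[n]|² = (1/N)Σ|X[k]|² = 12.0000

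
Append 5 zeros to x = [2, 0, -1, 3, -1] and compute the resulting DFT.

Original 5-point DFT: [3, 0.0729+1.4001i, 3.4271-4.3920i, 3.4271+4.3920i, 0.0729-1.4001i]
Zero-padded 10-point DFT provides frequency interpolation.

DFT_10([x, 0, ...]) = [3, 1.5729-1.3143i, 0.0729+1.4001i, 4.9271+2.1266i, 3.4271-4.3920i, -3, 3.4271+4.3920i, 4.9271-2.1266i, 0.0729-1.4001i, 1.5729+1.3143i]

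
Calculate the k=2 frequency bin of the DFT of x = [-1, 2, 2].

X[2] = Σ(n=0 to 2) x[n] · ω_3^(2n) where ω_3 = e^(-2πi/3)
= (-1)·ω_3^0 + (2)·ω_3^2 + (2)·ω_3^4

X[2] = -3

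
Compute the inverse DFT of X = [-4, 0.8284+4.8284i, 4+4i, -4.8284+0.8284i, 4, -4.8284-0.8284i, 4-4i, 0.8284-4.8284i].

x[n] = (1/8) Σ(k=0 to 7) X[k] · e^(2πikn/8)

Computing each x[n]:
x[0] = 0
x[1] = -2
x[2] = -2
x[3] = -2
x[4] = 2
x[5] = -2
x[6] = 0
x[7] = 2

x = [0, -2, -2, -2, 2, -2, 0, 2]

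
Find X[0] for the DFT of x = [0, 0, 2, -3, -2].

X[0] = Σ(n=0 to 4) x[n] · ω_5^0 = Σ x[n]
= (0) + (0) + (2) + (-3) + (-2)

X[0] = -3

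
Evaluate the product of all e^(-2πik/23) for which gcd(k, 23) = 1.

The primitive 23rd roots of unity are ω_23^k for k coprime to 23: k ∈ {1, 2, 3, 4, 5, 6, 7, 8, 9, 10, 11, 12, 13, 14, 15, 16, 17, 18, 19, 20, 21, 22}
Their product equals the constant term of the cyclotomic polynomial Φ_23(x) up to sign.
For n ≥ 3, the product of all primitive nth roots of unity is 1. (For n=1 it is 1; for n=2 it is -1.)

1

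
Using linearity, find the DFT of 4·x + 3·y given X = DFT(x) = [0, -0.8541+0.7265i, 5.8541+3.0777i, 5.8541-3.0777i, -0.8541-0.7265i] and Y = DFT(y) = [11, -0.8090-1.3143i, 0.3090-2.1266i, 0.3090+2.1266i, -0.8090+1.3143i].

By linearity: DFT(4x + 3y) = 4·DFT(x) + 3·DFT(y)
= 4·[0, -0.8541+0.7265i, 5.8541+3.0777i, 5.8541-3.0777i, -0.8541-0.7265i] + 3·[11, -0.8090-1.3143i, 0.3090-2.1266i, 0.3090+2.1266i, -0.8090+1.3143i]

Computing element-wise:
Z[0] = 4·(0) + 3·(11) = 33
Z[1] = 4·(-0.8541+0.7265i) + 3·(-0.8090-1.3143i) = -5.8434-1.0369i
Z[2] = 4·(5.8541+3.0777i) + 3·(0.3090-2.1266i) = 24.3434+5.9310i
Z[3] = 4·(5.8541-3.0777i) + 3·(0.3090+2.1266i) = 24.3434-5.9310i
Z[4] = 4·(-0.8541-0.7265i) + 3·(-0.8090+1.3143i) = -5.8434+1.0369i

DFT(4x + 3y) = 4·X + 3·Y = [33, -5.8434-1.0369i, 24.3434+5.9310i, 24.3434-5.9310i, -5.8434+1.0369i]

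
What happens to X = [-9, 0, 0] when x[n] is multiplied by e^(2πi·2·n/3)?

Modulation property: DFT(ω_3^(-2n)·x[n]) = X[(k-2) mod 3], so circularly shift X by 2 positions.

X[k-2] = [0, 0, -9]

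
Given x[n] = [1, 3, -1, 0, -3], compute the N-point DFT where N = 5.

X[k] = Σ(n=0 to 4) x[n] · ω_5^(nk)
where ω_5 = e^(-2πi/5)

Computing each X[k]:
X[0] = 0
X[1] = 1.8090-5.1186i
X[2] = 0.6910-4.4778i
X[3] = 0.6910+4.4778i
X[4] = 1.8090+5.1186i

X = [0, 1.8090-5.1186i, 0.6910-4.4778i, 0.6910+4.4778i, 1.8090+5.1186i]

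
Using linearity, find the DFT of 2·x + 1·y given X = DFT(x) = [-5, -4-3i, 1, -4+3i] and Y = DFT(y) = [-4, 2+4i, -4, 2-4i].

By linearity: DFT(2x + 1y) = 2·DFT(x) + 1·DFT(y)
= 2·[-5, -4-3i, 1, -4+3i] + 1·[-4, 2+4i, -4, 2-4i]

Computing element-wise:
Z[0] = 2·(-5) + 1·(-4) = -14
Z[1] = 2·(-4-3i) + 1·(2+4i) = -6-2i
Z[2] = 2·(1) + 1·(-4) = -2
Z[3] = 2·(-4+3i) + 1·(2-4i) = -6+2i

DFT(2x + 1y) = 2·X + 1·Y = [-14, -6-2i, -2, -6+2i]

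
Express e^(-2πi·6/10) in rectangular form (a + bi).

ω_10^6 = e^(-2πi·6/10)
= cos(-2π·6/10) + i·sin(-2π·6/10)
= cos(-12π/10) + i·sin(-12π/10)

ω_10^6 = cos(-12π/10) + i·sin(-12π/10) = -0.8090+0.5878i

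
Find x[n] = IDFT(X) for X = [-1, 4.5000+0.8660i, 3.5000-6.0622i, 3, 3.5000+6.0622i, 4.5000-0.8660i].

x[n] = (1/6) Σ(k=0 to 5) X[k] · e^(2πikn/6)

Computing each x[n]:
x[0] = 3
x[1] = 1
x[2] = -3
x[3] = -1
x[4] = 1
x[5] = -2

x = [3, 1, -3, -1, 1, -2]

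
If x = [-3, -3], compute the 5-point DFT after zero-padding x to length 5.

Original 2-point DFT: [-6, 0]
Zero-padded 5-point DFT provides frequency interpolation.

DFT_5([x, 0, ...]) = [-6, -3.9271+2.8532i, -0.5729+1.7634i, -0.5729-1.7634i, -3.9271-2.8532i]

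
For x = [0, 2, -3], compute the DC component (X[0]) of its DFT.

X[0] = Σ(n=0 to 2) x[n] · ω_3^0 = Σ x[n]
= (0) + (2) + (-3)

X[0] = -1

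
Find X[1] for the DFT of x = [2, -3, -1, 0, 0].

X[1] = Σ(n=0 to 4) x[n] · ω_5^(1n) where ω_5 = e^(-2πi/5)
= (2)·ω_5^0 + (-3)·ω_5^1 + (-1)·ω_5^2 + (0)·ω_5^3 + (0)·ω_5^4

X[1] = 1.8820+3.4410i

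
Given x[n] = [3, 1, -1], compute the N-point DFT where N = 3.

X[k] = Σ(n=0 to 2) x[n] · ω_3^(nk)
where ω_3 = e^(-2πi/3)

Computing each X[k]:
X[0] = 3
X[1] = 3.0000-1.7321i
X[2] = 3.0000+1.7321i

X = [3, 3.0000-1.7321i, 3.0000+1.7321i]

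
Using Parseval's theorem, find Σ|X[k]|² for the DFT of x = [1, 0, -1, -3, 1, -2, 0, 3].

Parseval: Σ|x[n]|² = (1/N)Σ|X[k]|², so Σ|X[k]|² = N·Σ|x[n]|² = 8·25.0000

Σ|X[k]|² = N·Σ|x[n]|² = 8·25.0000 = 200.0000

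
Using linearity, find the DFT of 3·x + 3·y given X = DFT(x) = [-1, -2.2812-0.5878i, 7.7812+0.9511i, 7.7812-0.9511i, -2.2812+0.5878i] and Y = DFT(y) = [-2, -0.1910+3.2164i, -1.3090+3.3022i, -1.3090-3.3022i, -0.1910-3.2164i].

By linearity: DFT(3x + 3y) = 3·DFT(x) + 3·DFT(y)
= 3·[-1, -2.2812-0.5878i, 7.7812+0.9511i, 7.7812-0.9511i, -2.2812+0.5878i] + 3·[-2, -0.1910+3.2164i, -1.3090+3.3022i, -1.3090-3.3022i, -0.1910-3.2164i]

Computing element-wise:
Z[0] = 3·(-1) + 3·(-2) = -9
Z[1] = 3·(-2.2812-0.5878i) + 3·(-0.1910+3.2164i) = -7.4166+7.8858i
Z[2] = 3·(7.7812+0.9511i) + 3·(-1.3090+3.3022i) = 19.4166+12.7599i
Z[3] = 3·(7.7812-0.9511i) + 3·(-1.3090-3.3022i) = 19.4166-12.7599i
Z[4] = 3·(-2.2812+0.5878i) + 3·(-0.1910-3.2164i) = -7.4166-7.8858i

DFT(3x + 3y) = 3·X + 3·Y = [-9, -7.4166+7.8858i, 19.4166+12.7599i, 19.4166-12.7599i, -7.4166-7.8858i]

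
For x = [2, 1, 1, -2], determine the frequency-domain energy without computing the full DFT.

Parseval: Σ|x[n]|² = (1/N)Σ|X[k]|², so Σ|X[k]|² = N·Σ|x[n]|² = 4·10.0000

Σ|X[k]|² = N·Σ|x[n]|² = 4·10.0000 = 40.0000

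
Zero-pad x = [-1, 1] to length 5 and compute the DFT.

Original 2-point DFT: [0, -2]
Zero-padded 5-point DFT provides frequency interpolation.

DFT_5([x, 0, ...]) = [0, -0.6910-0.9511i, -1.8090-0.5878i, -1.8090+0.5878i, -0.6910+0.9511i]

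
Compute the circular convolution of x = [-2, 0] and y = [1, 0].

(x ⊛ y)[n] = Σ(m=0 to 1) x[m] · y[(n-m) mod 2]

Computing each output sample:
(x ⊛ y)[0] = -2
(x ⊛ y)[1] = 0

x ⊛ y = [-2, 0]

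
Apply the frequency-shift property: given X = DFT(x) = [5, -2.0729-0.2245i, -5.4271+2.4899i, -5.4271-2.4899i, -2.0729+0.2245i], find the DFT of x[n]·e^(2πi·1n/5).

Modulation property: DFT(ω_5^(-1n)·x[n]) = X[(k-1) mod 5], so circularly shift X by 1 positions.

X[k-1] = [-2.0729+0.2245i, 5, -2.0729-0.2245i, -5.4271+2.4899i, -5.4271-2.4899i]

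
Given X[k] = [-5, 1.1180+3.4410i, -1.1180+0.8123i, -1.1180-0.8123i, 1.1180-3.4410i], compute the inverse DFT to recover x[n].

x[n] = (1/5) Σ(k=0 to 4) X[k] · e^(2πikn/5)

Computing each x[n]:
x[0] = -1
x[1] = -2
x[2] = -2
x[3] = -1
x[4] = 1

x = [-1, -2, -2, -1, 1]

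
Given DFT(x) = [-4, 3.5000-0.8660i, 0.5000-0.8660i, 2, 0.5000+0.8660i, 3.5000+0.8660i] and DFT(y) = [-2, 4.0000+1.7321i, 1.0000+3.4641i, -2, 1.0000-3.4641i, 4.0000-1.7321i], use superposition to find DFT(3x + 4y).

By linearity: DFT(3x + 4y) = 3·DFT(x) + 4·DFT(y)
= 3·[-4, 3.5000-0.8660i, 0.5000-0.8660i, 2, 0.5000+0.8660i, 3.5000+0.8660i] + 4·[-2, 4.0000+1.7321i, 1.0000+3.4641i, -2, 1.0000-3.4641i, 4.0000-1.7321i]

Computing element-wise:
Z[0] = 3·(-4) + 4·(-2) = -20
Z[1] = 3·(3.5000-0.8660i) + 4·(4.0000+1.7321i) = 26.5000+4.3304i
Z[2] = 3·(0.5000-0.8660i) + 4·(1.0000+3.4641i) = 5.5000+11.2584i
Z[3] = 3·(2) + 4·(-2) = -2
Z[4] = 3·(0.5000+0.8660i) + 4·(1.0000-3.4641i) = 5.5000-11.2584i
Z[5] = 3·(3.5000+0.8660i) + 4·(4.0000-1.7321i) = 26.5000-4.3304i

DFT(3x + 4y) = 3·X + 4·Y = [-20, 26.5000+4.3304i, 5.5000+11.2584i, -2, 5.5000-11.2584i, 26.5000-4.3304i]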